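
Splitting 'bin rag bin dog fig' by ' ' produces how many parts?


Splitting by ' ' breaks the string at each occurrence of the separator.
Text: 'bin rag bin dog fig'
Parts after split:
  Part 1: 'bin'
  Part 2: 'rag'
  Part 3: 'bin'
  Part 4: 'dog'
  Part 5: 'fig'
Total parts: 5

5


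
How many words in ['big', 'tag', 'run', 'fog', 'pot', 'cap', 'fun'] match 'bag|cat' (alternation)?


Alternation 'bag|cat' matches either 'bag' or 'cat'.
Checking each word:
  'big' -> no
  'tag' -> no
  'run' -> no
  'fog' -> no
  'pot' -> no
  'cap' -> no
  'fun' -> no
Matches: []
Count: 0

0


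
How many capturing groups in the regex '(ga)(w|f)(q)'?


To count capturing groups, count each '(' that starts a group.
Pattern: '(ga)(w|f)(q)'
Walking through the pattern:
  Position 0: '(' -> group #1
  Position 4: '(' -> group #2
  Position 9: '(' -> group #3
Total capturing groups: 3

3


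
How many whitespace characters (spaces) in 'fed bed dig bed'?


\s matches whitespace characters (spaces, tabs, etc.).
Text: 'fed bed dig bed'
This text has 4 words separated by spaces.
Number of spaces = number of words - 1 = 4 - 1 = 3

3


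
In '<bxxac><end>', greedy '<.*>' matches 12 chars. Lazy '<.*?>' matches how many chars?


Greedy '<.*>' tries to match as MUCH as possible.
Lazy '<.*?>' tries to match as LITTLE as possible.

String: '<bxxac><end>'
Greedy '<.*>' starts at first '<' and extends to the LAST '>': '<bxxac><end>' (12 chars)
Lazy '<.*?>' starts at first '<' and stops at the FIRST '>': '<bxxac>' (7 chars)

7


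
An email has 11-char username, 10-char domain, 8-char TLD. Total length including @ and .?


An email address has format: username@domain.tld
Username length: 11
'@' character: 1
Domain length: 10
'.' character: 1
TLD length: 8
Total = 11 + 1 + 10 + 1 + 8 = 31

31


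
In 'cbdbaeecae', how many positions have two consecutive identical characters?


Looking for consecutive identical characters in 'cbdbaeecae':
  pos 0-1: 'c' vs 'b' -> different
  pos 1-2: 'b' vs 'd' -> different
  pos 2-3: 'd' vs 'b' -> different
  pos 3-4: 'b' vs 'a' -> different
  pos 4-5: 'a' vs 'e' -> different
  pos 5-6: 'e' vs 'e' -> MATCH ('ee')
  pos 6-7: 'e' vs 'c' -> different
  pos 7-8: 'c' vs 'a' -> different
  pos 8-9: 'a' vs 'e' -> different
Consecutive identical pairs: ['ee']
Count: 1

1


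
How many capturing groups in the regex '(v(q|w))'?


To count capturing groups, count each '(' that starts a group.
Pattern: '(v(q|w))'
Walking through the pattern:
  Position 0: '(' -> group #1
  Position 2: '(' -> group #2
Total capturing groups: 2

2


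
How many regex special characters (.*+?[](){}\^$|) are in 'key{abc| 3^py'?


Regex special characters are: . * + ? [ ] ( ) { } \ ^ $ |
Scanning 'key{abc| 3^py':
  pos 3: '{' -> SPECIAL
  pos 7: '|' -> SPECIAL
  pos 10: '^' -> SPECIAL
Special chars found: ['{', '|', '^']
Total: 3

3


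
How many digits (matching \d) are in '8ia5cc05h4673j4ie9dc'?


\d matches any digit 0-9.
Scanning '8ia5cc05h4673j4ie9dc':
  pos 0: '8' -> DIGIT
  pos 3: '5' -> DIGIT
  pos 6: '0' -> DIGIT
  pos 7: '5' -> DIGIT
  pos 9: '4' -> DIGIT
  pos 10: '6' -> DIGIT
  pos 11: '7' -> DIGIT
  pos 12: '3' -> DIGIT
  pos 14: '4' -> DIGIT
  pos 17: '9' -> DIGIT
Digits found: ['8', '5', '0', '5', '4', '6', '7', '3', '4', '9']
Total: 10

10


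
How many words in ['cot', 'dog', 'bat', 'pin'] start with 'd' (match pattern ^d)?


Pattern ^d anchors to start of word. Check which words begin with 'd':
  'cot' -> no
  'dog' -> MATCH (starts with 'd')
  'bat' -> no
  'pin' -> no
Matching words: ['dog']
Count: 1

1


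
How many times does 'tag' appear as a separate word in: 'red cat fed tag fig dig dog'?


Scanning each word for exact match 'tag':
  Word 1: 'red' -> no
  Word 2: 'cat' -> no
  Word 3: 'fed' -> no
  Word 4: 'tag' -> MATCH
  Word 5: 'fig' -> no
  Word 6: 'dig' -> no
  Word 7: 'dog' -> no
Total matches: 1

1


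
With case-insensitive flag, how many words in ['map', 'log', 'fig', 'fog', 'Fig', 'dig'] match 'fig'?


Case-insensitive matching: compare each word's lowercase form to 'fig'.
  'map' -> lower='map' -> no
  'log' -> lower='log' -> no
  'fig' -> lower='fig' -> MATCH
  'fog' -> lower='fog' -> no
  'Fig' -> lower='fig' -> MATCH
  'dig' -> lower='dig' -> no
Matches: ['fig', 'Fig']
Count: 2

2


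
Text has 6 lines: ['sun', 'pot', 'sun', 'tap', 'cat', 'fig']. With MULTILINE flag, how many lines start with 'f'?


With MULTILINE flag, ^ matches the start of each line.
Lines: ['sun', 'pot', 'sun', 'tap', 'cat', 'fig']
Checking which lines start with 'f':
  Line 1: 'sun' -> no
  Line 2: 'pot' -> no
  Line 3: 'sun' -> no
  Line 4: 'tap' -> no
  Line 5: 'cat' -> no
  Line 6: 'fig' -> MATCH
Matching lines: ['fig']
Count: 1

1


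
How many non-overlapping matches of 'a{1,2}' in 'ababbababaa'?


Pattern 'a{1,2}' matches between 1 and 2 consecutive a's (greedy).
String: 'ababbababaa'
Finding runs of a's and applying greedy matching:
  Run at pos 0: 'a' (length 1)
  Run at pos 2: 'a' (length 1)
  Run at pos 5: 'a' (length 1)
  Run at pos 7: 'a' (length 1)
  Run at pos 9: 'aa' (length 2)
Matches: ['a', 'a', 'a', 'a', 'aa']
Count: 5

5


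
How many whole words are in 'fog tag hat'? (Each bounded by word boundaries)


Word boundaries (\b) mark the start/end of each word.
Text: 'fog tag hat'
Splitting by whitespace:
  Word 1: 'fog'
  Word 2: 'tag'
  Word 3: 'hat'
Total whole words: 3

3


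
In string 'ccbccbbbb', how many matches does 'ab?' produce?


Pattern 'ab?' matches 'a' optionally followed by 'b'.
String: 'ccbccbbbb'
Scanning left to right for 'a' then checking next char:
Total matches: 0

0


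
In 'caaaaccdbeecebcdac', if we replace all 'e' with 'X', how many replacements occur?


re.sub('e', 'X', text) replaces every occurrence of 'e' with 'X'.
Text: 'caaaaccdbeecebcdac'
Scanning for 'e':
  pos 9: 'e' -> replacement #1
  pos 10: 'e' -> replacement #2
  pos 12: 'e' -> replacement #3
Total replacements: 3

3


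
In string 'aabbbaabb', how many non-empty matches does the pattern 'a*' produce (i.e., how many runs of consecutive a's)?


Pattern 'a*' matches zero or more a's. We want non-empty runs of consecutive a's.
String: 'aabbbaabb'
Walking through the string to find runs of a's:
  Run 1: positions 0-1 -> 'aa'
  Run 2: positions 5-6 -> 'aa'
Non-empty runs found: ['aa', 'aa']
Count: 2

2


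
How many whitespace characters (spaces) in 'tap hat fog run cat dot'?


\s matches whitespace characters (spaces, tabs, etc.).
Text: 'tap hat fog run cat dot'
This text has 6 words separated by spaces.
Number of spaces = number of words - 1 = 6 - 1 = 5

5


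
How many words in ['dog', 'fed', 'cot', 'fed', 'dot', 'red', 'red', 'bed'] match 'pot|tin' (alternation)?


Alternation 'pot|tin' matches either 'pot' or 'tin'.
Checking each word:
  'dog' -> no
  'fed' -> no
  'cot' -> no
  'fed' -> no
  'dot' -> no
  'red' -> no
  'red' -> no
  'bed' -> no
Matches: []
Count: 0

0


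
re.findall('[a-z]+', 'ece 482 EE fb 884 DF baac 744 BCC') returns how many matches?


Pattern '[a-z]+' finds one or more lowercase letters.
Text: 'ece 482 EE fb 884 DF baac 744 BCC'
Scanning for matches:
  Match 1: 'ece'
  Match 2: 'fb'
  Match 3: 'baac'
Total matches: 3

3


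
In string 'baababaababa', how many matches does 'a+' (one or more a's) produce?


Pattern 'a+' matches one or more consecutive a's.
String: 'baababaababa'
Scanning for runs of a:
  Match 1: 'aa' (length 2)
  Match 2: 'a' (length 1)
  Match 3: 'aa' (length 2)
  Match 4: 'a' (length 1)
  Match 5: 'a' (length 1)
Total matches: 5

5


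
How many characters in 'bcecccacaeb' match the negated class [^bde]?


Negated class [^bde] matches any char NOT in {b, d, e}
Scanning 'bcecccacaeb':
  pos 0: 'b' -> no (excluded)
  pos 1: 'c' -> MATCH
  pos 2: 'e' -> no (excluded)
  pos 3: 'c' -> MATCH
  pos 4: 'c' -> MATCH
  pos 5: 'c' -> MATCH
  pos 6: 'a' -> MATCH
  pos 7: 'c' -> MATCH
  pos 8: 'a' -> MATCH
  pos 9: 'e' -> no (excluded)
  pos 10: 'b' -> no (excluded)
Total matches: 7

7


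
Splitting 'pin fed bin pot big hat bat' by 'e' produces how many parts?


Splitting by 'e' breaks the string at each occurrence of the separator.
Text: 'pin fed bin pot big hat bat'
Parts after split:
  Part 1: 'pin f'
  Part 2: 'd bin pot big hat bat'
Total parts: 2

2


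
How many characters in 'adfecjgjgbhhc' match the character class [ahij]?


Character class [ahij] matches any of: {a, h, i, j}
Scanning string 'adfecjgjgbhhc' character by character:
  pos 0: 'a' -> MATCH
  pos 1: 'd' -> no
  pos 2: 'f' -> no
  pos 3: 'e' -> no
  pos 4: 'c' -> no
  pos 5: 'j' -> MATCH
  pos 6: 'g' -> no
  pos 7: 'j' -> MATCH
  pos 8: 'g' -> no
  pos 9: 'b' -> no
  pos 10: 'h' -> MATCH
  pos 11: 'h' -> MATCH
  pos 12: 'c' -> no
Total matches: 5

5


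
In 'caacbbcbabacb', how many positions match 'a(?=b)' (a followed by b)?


Lookahead 'a(?=b)' matches 'a' only when followed by 'b'.
String: 'caacbbcbabacb'
Checking each position where char is 'a':
  pos 1: 'a' -> no (next='a')
  pos 2: 'a' -> no (next='c')
  pos 8: 'a' -> MATCH (next='b')
  pos 10: 'a' -> no (next='c')
Matching positions: [8]
Count: 1

1


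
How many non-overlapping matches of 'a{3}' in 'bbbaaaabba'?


Pattern 'a{3}' matches exactly 3 consecutive a's (greedy, non-overlapping).
String: 'bbbaaaabba'
Scanning for runs of a's:
  Run at pos 3: 'aaaa' (length 4) -> 1 match(es)
  Run at pos 9: 'a' (length 1) -> 0 match(es)
Matches found: ['aaa']
Total: 1

1


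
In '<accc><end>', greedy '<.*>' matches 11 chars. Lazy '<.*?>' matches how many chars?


Greedy '<.*>' tries to match as MUCH as possible.
Lazy '<.*?>' tries to match as LITTLE as possible.

String: '<accc><end>'
Greedy '<.*>' starts at first '<' and extends to the LAST '>': '<accc><end>' (11 chars)
Lazy '<.*?>' starts at first '<' and stops at the FIRST '>': '<accc>' (6 chars)

6


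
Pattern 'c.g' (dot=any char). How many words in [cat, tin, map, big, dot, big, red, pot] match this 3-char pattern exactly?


Pattern 'c.g' means: starts with 'c', any single char, ends with 'g'.
Checking each word (must be exactly 3 chars):
  'cat' (len=3): no
  'tin' (len=3): no
  'map' (len=3): no
  'big' (len=3): no
  'dot' (len=3): no
  'big' (len=3): no
  'red' (len=3): no
  'pot' (len=3): no
Matching words: []
Total: 0

0


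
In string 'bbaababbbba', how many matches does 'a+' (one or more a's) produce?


Pattern 'a+' matches one or more consecutive a's.
String: 'bbaababbbba'
Scanning for runs of a:
  Match 1: 'aa' (length 2)
  Match 2: 'a' (length 1)
  Match 3: 'a' (length 1)
Total matches: 3

3


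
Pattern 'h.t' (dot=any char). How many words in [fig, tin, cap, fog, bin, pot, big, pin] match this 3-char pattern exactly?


Pattern 'h.t' means: starts with 'h', any single char, ends with 't'.
Checking each word (must be exactly 3 chars):
  'fig' (len=3): no
  'tin' (len=3): no
  'cap' (len=3): no
  'fog' (len=3): no
  'bin' (len=3): no
  'pot' (len=3): no
  'big' (len=3): no
  'pin' (len=3): no
Matching words: []
Total: 0

0


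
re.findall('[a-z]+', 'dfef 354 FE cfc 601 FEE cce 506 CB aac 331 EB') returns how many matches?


Pattern '[a-z]+' finds one or more lowercase letters.
Text: 'dfef 354 FE cfc 601 FEE cce 506 CB aac 331 EB'
Scanning for matches:
  Match 1: 'dfef'
  Match 2: 'cfc'
  Match 3: 'cce'
  Match 4: 'aac'
Total matches: 4

4


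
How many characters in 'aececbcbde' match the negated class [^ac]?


Negated class [^ac] matches any char NOT in {a, c}
Scanning 'aececbcbde':
  pos 0: 'a' -> no (excluded)
  pos 1: 'e' -> MATCH
  pos 2: 'c' -> no (excluded)
  pos 3: 'e' -> MATCH
  pos 4: 'c' -> no (excluded)
  pos 5: 'b' -> MATCH
  pos 6: 'c' -> no (excluded)
  pos 7: 'b' -> MATCH
  pos 8: 'd' -> MATCH
  pos 9: 'e' -> MATCH
Total matches: 6

6


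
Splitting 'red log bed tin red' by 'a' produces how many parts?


Splitting by 'a' breaks the string at each occurrence of the separator.
Text: 'red log bed tin red'
Parts after split:
  Part 1: 'red log bed tin red'
Total parts: 1

1


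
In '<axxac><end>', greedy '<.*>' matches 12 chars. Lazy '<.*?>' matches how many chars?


Greedy '<.*>' tries to match as MUCH as possible.
Lazy '<.*?>' tries to match as LITTLE as possible.

String: '<axxac><end>'
Greedy '<.*>' starts at first '<' and extends to the LAST '>': '<axxac><end>' (12 chars)
Lazy '<.*?>' starts at first '<' and stops at the FIRST '>': '<axxac>' (7 chars)

7


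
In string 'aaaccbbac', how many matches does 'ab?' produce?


Pattern 'ab?' matches 'a' optionally followed by 'b'.
String: 'aaaccbbac'
Scanning left to right for 'a' then checking next char:
  Match 1: 'a' (a not followed by b)
  Match 2: 'a' (a not followed by b)
  Match 3: 'a' (a not followed by b)
  Match 4: 'a' (a not followed by b)
Total matches: 4

4


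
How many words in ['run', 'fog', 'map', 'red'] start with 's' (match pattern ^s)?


Pattern ^s anchors to start of word. Check which words begin with 's':
  'run' -> no
  'fog' -> no
  'map' -> no
  'red' -> no
Matching words: []
Count: 0

0


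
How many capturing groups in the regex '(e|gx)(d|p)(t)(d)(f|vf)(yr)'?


To count capturing groups, count each '(' that starts a group.
Pattern: '(e|gx)(d|p)(t)(d)(f|vf)(yr)'
Walking through the pattern:
  Position 0: '(' -> group #1
  Position 6: '(' -> group #2
  Position 11: '(' -> group #3
  Position 14: '(' -> group #4
  Position 17: '(' -> group #5
  Position 23: '(' -> group #6
Total capturing groups: 6

6


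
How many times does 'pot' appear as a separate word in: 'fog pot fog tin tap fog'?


Scanning each word for exact match 'pot':
  Word 1: 'fog' -> no
  Word 2: 'pot' -> MATCH
  Word 3: 'fog' -> no
  Word 4: 'tin' -> no
  Word 5: 'tap' -> no
  Word 6: 'fog' -> no
Total matches: 1

1


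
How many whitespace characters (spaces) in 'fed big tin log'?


\s matches whitespace characters (spaces, tabs, etc.).
Text: 'fed big tin log'
This text has 4 words separated by spaces.
Number of spaces = number of words - 1 = 4 - 1 = 3

3


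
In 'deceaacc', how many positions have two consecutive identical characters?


Looking for consecutive identical characters in 'deceaacc':
  pos 0-1: 'd' vs 'e' -> different
  pos 1-2: 'e' vs 'c' -> different
  pos 2-3: 'c' vs 'e' -> different
  pos 3-4: 'e' vs 'a' -> different
  pos 4-5: 'a' vs 'a' -> MATCH ('aa')
  pos 5-6: 'a' vs 'c' -> different
  pos 6-7: 'c' vs 'c' -> MATCH ('cc')
Consecutive identical pairs: ['aa', 'cc']
Count: 2

2


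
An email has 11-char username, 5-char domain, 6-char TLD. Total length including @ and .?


An email address has format: username@domain.tld
Username length: 11
'@' character: 1
Domain length: 5
'.' character: 1
TLD length: 6
Total = 11 + 1 + 5 + 1 + 6 = 24

24


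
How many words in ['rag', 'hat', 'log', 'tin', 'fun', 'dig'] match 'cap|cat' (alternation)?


Alternation 'cap|cat' matches either 'cap' or 'cat'.
Checking each word:
  'rag' -> no
  'hat' -> no
  'log' -> no
  'tin' -> no
  'fun' -> no
  'dig' -> no
Matches: []
Count: 0

0


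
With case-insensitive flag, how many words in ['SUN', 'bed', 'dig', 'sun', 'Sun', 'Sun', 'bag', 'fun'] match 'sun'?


Case-insensitive matching: compare each word's lowercase form to 'sun'.
  'SUN' -> lower='sun' -> MATCH
  'bed' -> lower='bed' -> no
  'dig' -> lower='dig' -> no
  'sun' -> lower='sun' -> MATCH
  'Sun' -> lower='sun' -> MATCH
  'Sun' -> lower='sun' -> MATCH
  'bag' -> lower='bag' -> no
  'fun' -> lower='fun' -> no
Matches: ['SUN', 'sun', 'Sun', 'Sun']
Count: 4

4


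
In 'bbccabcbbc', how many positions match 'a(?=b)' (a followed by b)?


Lookahead 'a(?=b)' matches 'a' only when followed by 'b'.
String: 'bbccabcbbc'
Checking each position where char is 'a':
  pos 4: 'a' -> MATCH (next='b')
Matching positions: [4]
Count: 1

1


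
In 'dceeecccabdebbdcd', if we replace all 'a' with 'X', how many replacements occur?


re.sub('a', 'X', text) replaces every occurrence of 'a' with 'X'.
Text: 'dceeecccabdebbdcd'
Scanning for 'a':
  pos 8: 'a' -> replacement #1
Total replacements: 1

1


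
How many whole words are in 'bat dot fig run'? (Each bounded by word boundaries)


Word boundaries (\b) mark the start/end of each word.
Text: 'bat dot fig run'
Splitting by whitespace:
  Word 1: 'bat'
  Word 2: 'dot'
  Word 3: 'fig'
  Word 4: 'run'
Total whole words: 4

4


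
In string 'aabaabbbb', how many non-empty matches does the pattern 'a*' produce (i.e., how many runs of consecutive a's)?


Pattern 'a*' matches zero or more a's. We want non-empty runs of consecutive a's.
String: 'aabaabbbb'
Walking through the string to find runs of a's:
  Run 1: positions 0-1 -> 'aa'
  Run 2: positions 3-4 -> 'aa'
Non-empty runs found: ['aa', 'aa']
Count: 2

2


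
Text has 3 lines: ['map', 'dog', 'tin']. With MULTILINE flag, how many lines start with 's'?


With MULTILINE flag, ^ matches the start of each line.
Lines: ['map', 'dog', 'tin']
Checking which lines start with 's':
  Line 1: 'map' -> no
  Line 2: 'dog' -> no
  Line 3: 'tin' -> no
Matching lines: []
Count: 0

0


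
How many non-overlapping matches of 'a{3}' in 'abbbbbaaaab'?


Pattern 'a{3}' matches exactly 3 consecutive a's (greedy, non-overlapping).
String: 'abbbbbaaaab'
Scanning for runs of a's:
  Run at pos 0: 'a' (length 1) -> 0 match(es)
  Run at pos 6: 'aaaa' (length 4) -> 1 match(es)
Matches found: ['aaa']
Total: 1

1


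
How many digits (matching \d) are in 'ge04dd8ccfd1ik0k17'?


\d matches any digit 0-9.
Scanning 'ge04dd8ccfd1ik0k17':
  pos 2: '0' -> DIGIT
  pos 3: '4' -> DIGIT
  pos 6: '8' -> DIGIT
  pos 11: '1' -> DIGIT
  pos 14: '0' -> DIGIT
  pos 16: '1' -> DIGIT
  pos 17: '7' -> DIGIT
Digits found: ['0', '4', '8', '1', '0', '1', '7']
Total: 7

7


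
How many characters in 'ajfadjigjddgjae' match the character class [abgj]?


Character class [abgj] matches any of: {a, b, g, j}
Scanning string 'ajfadjigjddgjae' character by character:
  pos 0: 'a' -> MATCH
  pos 1: 'j' -> MATCH
  pos 2: 'f' -> no
  pos 3: 'a' -> MATCH
  pos 4: 'd' -> no
  pos 5: 'j' -> MATCH
  pos 6: 'i' -> no
  pos 7: 'g' -> MATCH
  pos 8: 'j' -> MATCH
  pos 9: 'd' -> no
  pos 10: 'd' -> no
  pos 11: 'g' -> MATCH
  pos 12: 'j' -> MATCH
  pos 13: 'a' -> MATCH
  pos 14: 'e' -> no
Total matches: 9

9


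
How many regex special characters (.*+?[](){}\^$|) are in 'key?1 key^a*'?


Regex special characters are: . * + ? [ ] ( ) { } \ ^ $ |
Scanning 'key?1 key^a*':
  pos 3: '?' -> SPECIAL
  pos 9: '^' -> SPECIAL
  pos 11: '*' -> SPECIAL
Special chars found: ['?', '^', '*']
Total: 3

3


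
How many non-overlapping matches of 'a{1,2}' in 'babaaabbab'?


Pattern 'a{1,2}' matches between 1 and 2 consecutive a's (greedy).
String: 'babaaabbab'
Finding runs of a's and applying greedy matching:
  Run at pos 1: 'a' (length 1)
  Run at pos 3: 'aaa' (length 3)
  Run at pos 8: 'a' (length 1)
Matches: ['a', 'aa', 'a', 'a']
Count: 4

4


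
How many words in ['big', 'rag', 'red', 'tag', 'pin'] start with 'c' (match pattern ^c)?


Pattern ^c anchors to start of word. Check which words begin with 'c':
  'big' -> no
  'rag' -> no
  'red' -> no
  'tag' -> no
  'pin' -> no
Matching words: []
Count: 0

0


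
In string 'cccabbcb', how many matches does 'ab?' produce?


Pattern 'ab?' matches 'a' optionally followed by 'b'.
String: 'cccabbcb'
Scanning left to right for 'a' then checking next char:
  Match 1: 'ab' (a followed by b)
Total matches: 1

1


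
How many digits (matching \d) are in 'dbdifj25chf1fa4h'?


\d matches any digit 0-9.
Scanning 'dbdifj25chf1fa4h':
  pos 6: '2' -> DIGIT
  pos 7: '5' -> DIGIT
  pos 11: '1' -> DIGIT
  pos 14: '4' -> DIGIT
Digits found: ['2', '5', '1', '4']
Total: 4

4


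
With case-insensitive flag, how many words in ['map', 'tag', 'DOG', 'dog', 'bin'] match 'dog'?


Case-insensitive matching: compare each word's lowercase form to 'dog'.
  'map' -> lower='map' -> no
  'tag' -> lower='tag' -> no
  'DOG' -> lower='dog' -> MATCH
  'dog' -> lower='dog' -> MATCH
  'bin' -> lower='bin' -> no
Matches: ['DOG', 'dog']
Count: 2

2


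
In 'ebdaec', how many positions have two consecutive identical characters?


Looking for consecutive identical characters in 'ebdaec':
  pos 0-1: 'e' vs 'b' -> different
  pos 1-2: 'b' vs 'd' -> different
  pos 2-3: 'd' vs 'a' -> different
  pos 3-4: 'a' vs 'e' -> different
  pos 4-5: 'e' vs 'c' -> different
Consecutive identical pairs: []
Count: 0

0


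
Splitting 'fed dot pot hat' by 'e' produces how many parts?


Splitting by 'e' breaks the string at each occurrence of the separator.
Text: 'fed dot pot hat'
Parts after split:
  Part 1: 'f'
  Part 2: 'd dot pot hat'
Total parts: 2

2


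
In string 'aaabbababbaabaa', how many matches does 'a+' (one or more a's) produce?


Pattern 'a+' matches one or more consecutive a's.
String: 'aaabbababbaabaa'
Scanning for runs of a:
  Match 1: 'aaa' (length 3)
  Match 2: 'a' (length 1)
  Match 3: 'a' (length 1)
  Match 4: 'aa' (length 2)
  Match 5: 'aa' (length 2)
Total matches: 5

5


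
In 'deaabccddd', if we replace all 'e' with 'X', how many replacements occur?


re.sub('e', 'X', text) replaces every occurrence of 'e' with 'X'.
Text: 'deaabccddd'
Scanning for 'e':
  pos 1: 'e' -> replacement #1
Total replacements: 1

1


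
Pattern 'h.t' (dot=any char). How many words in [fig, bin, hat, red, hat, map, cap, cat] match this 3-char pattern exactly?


Pattern 'h.t' means: starts with 'h', any single char, ends with 't'.
Checking each word (must be exactly 3 chars):
  'fig' (len=3): no
  'bin' (len=3): no
  'hat' (len=3): MATCH
  'red' (len=3): no
  'hat' (len=3): MATCH
  'map' (len=3): no
  'cap' (len=3): no
  'cat' (len=3): no
Matching words: ['hat', 'hat']
Total: 2

2


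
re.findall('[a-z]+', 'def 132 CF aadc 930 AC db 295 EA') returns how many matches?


Pattern '[a-z]+' finds one or more lowercase letters.
Text: 'def 132 CF aadc 930 AC db 295 EA'
Scanning for matches:
  Match 1: 'def'
  Match 2: 'aadc'
  Match 3: 'db'
Total matches: 3

3


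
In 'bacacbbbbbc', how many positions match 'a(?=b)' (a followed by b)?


Lookahead 'a(?=b)' matches 'a' only when followed by 'b'.
String: 'bacacbbbbbc'
Checking each position where char is 'a':
  pos 1: 'a' -> no (next='c')
  pos 3: 'a' -> no (next='c')
Matching positions: []
Count: 0

0


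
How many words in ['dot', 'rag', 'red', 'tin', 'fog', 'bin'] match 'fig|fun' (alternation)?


Alternation 'fig|fun' matches either 'fig' or 'fun'.
Checking each word:
  'dot' -> no
  'rag' -> no
  'red' -> no
  'tin' -> no
  'fog' -> no
  'bin' -> no
Matches: []
Count: 0

0


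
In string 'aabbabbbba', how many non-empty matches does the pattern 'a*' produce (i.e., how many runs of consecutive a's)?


Pattern 'a*' matches zero or more a's. We want non-empty runs of consecutive a's.
String: 'aabbabbbba'
Walking through the string to find runs of a's:
  Run 1: positions 0-1 -> 'aa'
  Run 2: positions 4-4 -> 'a'
  Run 3: positions 9-9 -> 'a'
Non-empty runs found: ['aa', 'a', 'a']
Count: 3

3


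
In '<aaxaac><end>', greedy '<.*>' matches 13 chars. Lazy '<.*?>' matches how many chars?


Greedy '<.*>' tries to match as MUCH as possible.
Lazy '<.*?>' tries to match as LITTLE as possible.

String: '<aaxaac><end>'
Greedy '<.*>' starts at first '<' and extends to the LAST '>': '<aaxaac><end>' (13 chars)
Lazy '<.*?>' starts at first '<' and stops at the FIRST '>': '<aaxaac>' (8 chars)

8


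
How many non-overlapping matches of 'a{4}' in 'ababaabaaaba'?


Pattern 'a{4}' matches exactly 4 consecutive a's (greedy, non-overlapping).
String: 'ababaabaaaba'
Scanning for runs of a's:
  Run at pos 0: 'a' (length 1) -> 0 match(es)
  Run at pos 2: 'a' (length 1) -> 0 match(es)
  Run at pos 4: 'aa' (length 2) -> 0 match(es)
  Run at pos 7: 'aaa' (length 3) -> 0 match(es)
  Run at pos 11: 'a' (length 1) -> 0 match(es)
Matches found: []
Total: 0

0


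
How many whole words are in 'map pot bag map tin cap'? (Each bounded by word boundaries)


Word boundaries (\b) mark the start/end of each word.
Text: 'map pot bag map tin cap'
Splitting by whitespace:
  Word 1: 'map'
  Word 2: 'pot'
  Word 3: 'bag'
  Word 4: 'map'
  Word 5: 'tin'
  Word 6: 'cap'
Total whole words: 6

6


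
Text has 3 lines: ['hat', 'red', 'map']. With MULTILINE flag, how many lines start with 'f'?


With MULTILINE flag, ^ matches the start of each line.
Lines: ['hat', 'red', 'map']
Checking which lines start with 'f':
  Line 1: 'hat' -> no
  Line 2: 'red' -> no
  Line 3: 'map' -> no
Matching lines: []
Count: 0

0


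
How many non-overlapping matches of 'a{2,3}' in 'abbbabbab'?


Pattern 'a{2,3}' matches between 2 and 3 consecutive a's (greedy).
String: 'abbbabbab'
Finding runs of a's and applying greedy matching:
  Run at pos 0: 'a' (length 1)
  Run at pos 4: 'a' (length 1)
  Run at pos 7: 'a' (length 1)
Matches: []
Count: 0

0


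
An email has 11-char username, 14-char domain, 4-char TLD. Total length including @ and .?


An email address has format: username@domain.tld
Username length: 11
'@' character: 1
Domain length: 14
'.' character: 1
TLD length: 4
Total = 11 + 1 + 14 + 1 + 4 = 31

31


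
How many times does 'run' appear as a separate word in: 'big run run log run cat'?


Scanning each word for exact match 'run':
  Word 1: 'big' -> no
  Word 2: 'run' -> MATCH
  Word 3: 'run' -> MATCH
  Word 4: 'log' -> no
  Word 5: 'run' -> MATCH
  Word 6: 'cat' -> no
Total matches: 3

3


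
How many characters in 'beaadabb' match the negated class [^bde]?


Negated class [^bde] matches any char NOT in {b, d, e}
Scanning 'beaadabb':
  pos 0: 'b' -> no (excluded)
  pos 1: 'e' -> no (excluded)
  pos 2: 'a' -> MATCH
  pos 3: 'a' -> MATCH
  pos 4: 'd' -> no (excluded)
  pos 5: 'a' -> MATCH
  pos 6: 'b' -> no (excluded)
  pos 7: 'b' -> no (excluded)
Total matches: 3

3


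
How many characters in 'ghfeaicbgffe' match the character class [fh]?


Character class [fh] matches any of: {f, h}
Scanning string 'ghfeaicbgffe' character by character:
  pos 0: 'g' -> no
  pos 1: 'h' -> MATCH
  pos 2: 'f' -> MATCH
  pos 3: 'e' -> no
  pos 4: 'a' -> no
  pos 5: 'i' -> no
  pos 6: 'c' -> no
  pos 7: 'b' -> no
  pos 8: 'g' -> no
  pos 9: 'f' -> MATCH
  pos 10: 'f' -> MATCH
  pos 11: 'e' -> no
Total matches: 4

4


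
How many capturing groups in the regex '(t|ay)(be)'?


To count capturing groups, count each '(' that starts a group.
Pattern: '(t|ay)(be)'
Walking through the pattern:
  Position 0: '(' -> group #1
  Position 6: '(' -> group #2
Total capturing groups: 2

2


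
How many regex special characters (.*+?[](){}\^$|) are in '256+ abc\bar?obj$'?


Regex special characters are: . * + ? [ ] ( ) { } \ ^ $ |
Scanning '256+ abc\bar?obj$':
  pos 3: '+' -> SPECIAL
  pos 8: '\' -> SPECIAL
  pos 12: '?' -> SPECIAL
  pos 16: '$' -> SPECIAL
Special chars found: ['+', '\\', '?', '$']
Total: 4

4


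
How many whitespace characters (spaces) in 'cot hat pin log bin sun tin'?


\s matches whitespace characters (spaces, tabs, etc.).
Text: 'cot hat pin log bin sun tin'
This text has 7 words separated by spaces.
Number of spaces = number of words - 1 = 7 - 1 = 6

6


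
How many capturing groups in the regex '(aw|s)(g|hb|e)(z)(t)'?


To count capturing groups, count each '(' that starts a group.
Pattern: '(aw|s)(g|hb|e)(z)(t)'
Walking through the pattern:
  Position 0: '(' -> group #1
  Position 6: '(' -> group #2
  Position 14: '(' -> group #3
  Position 17: '(' -> group #4
Total capturing groups: 4

4


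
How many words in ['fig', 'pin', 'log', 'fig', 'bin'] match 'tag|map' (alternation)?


Alternation 'tag|map' matches either 'tag' or 'map'.
Checking each word:
  'fig' -> no
  'pin' -> no
  'log' -> no
  'fig' -> no
  'bin' -> no
Matches: []
Count: 0

0


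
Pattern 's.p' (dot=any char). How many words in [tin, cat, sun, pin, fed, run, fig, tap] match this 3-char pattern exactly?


Pattern 's.p' means: starts with 's', any single char, ends with 'p'.
Checking each word (must be exactly 3 chars):
  'tin' (len=3): no
  'cat' (len=3): no
  'sun' (len=3): no
  'pin' (len=3): no
  'fed' (len=3): no
  'run' (len=3): no
  'fig' (len=3): no
  'tap' (len=3): no
Matching words: []
Total: 0

0


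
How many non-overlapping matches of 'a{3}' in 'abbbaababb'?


Pattern 'a{3}' matches exactly 3 consecutive a's (greedy, non-overlapping).
String: 'abbbaababb'
Scanning for runs of a's:
  Run at pos 0: 'a' (length 1) -> 0 match(es)
  Run at pos 4: 'aa' (length 2) -> 0 match(es)
  Run at pos 7: 'a' (length 1) -> 0 match(es)
Matches found: []
Total: 0

0


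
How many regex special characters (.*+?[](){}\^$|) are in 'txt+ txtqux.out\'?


Regex special characters are: . * + ? [ ] ( ) { } \ ^ $ |
Scanning 'txt+ txtqux.out\':
  pos 3: '+' -> SPECIAL
  pos 11: '.' -> SPECIAL
  pos 15: '\' -> SPECIAL
Special chars found: ['+', '.', '\\']
Total: 3

3


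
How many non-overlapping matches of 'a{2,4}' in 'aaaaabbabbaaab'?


Pattern 'a{2,4}' matches between 2 and 4 consecutive a's (greedy).
String: 'aaaaabbabbaaab'
Finding runs of a's and applying greedy matching:
  Run at pos 0: 'aaaaa' (length 5)
  Run at pos 7: 'a' (length 1)
  Run at pos 10: 'aaa' (length 3)
Matches: ['aaaa', 'aaa']
Count: 2

2


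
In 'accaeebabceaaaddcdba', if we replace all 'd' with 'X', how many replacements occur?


re.sub('d', 'X', text) replaces every occurrence of 'd' with 'X'.
Text: 'accaeebabceaaaddcdba'
Scanning for 'd':
  pos 14: 'd' -> replacement #1
  pos 15: 'd' -> replacement #2
  pos 17: 'd' -> replacement #3
Total replacements: 3

3


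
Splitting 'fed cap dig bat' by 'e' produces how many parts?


Splitting by 'e' breaks the string at each occurrence of the separator.
Text: 'fed cap dig bat'
Parts after split:
  Part 1: 'f'
  Part 2: 'd cap dig bat'
Total parts: 2

2


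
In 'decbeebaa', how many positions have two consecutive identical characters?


Looking for consecutive identical characters in 'decbeebaa':
  pos 0-1: 'd' vs 'e' -> different
  pos 1-2: 'e' vs 'c' -> different
  pos 2-3: 'c' vs 'b' -> different
  pos 3-4: 'b' vs 'e' -> different
  pos 4-5: 'e' vs 'e' -> MATCH ('ee')
  pos 5-6: 'e' vs 'b' -> different
  pos 6-7: 'b' vs 'a' -> different
  pos 7-8: 'a' vs 'a' -> MATCH ('aa')
Consecutive identical pairs: ['ee', 'aa']
Count: 2

2


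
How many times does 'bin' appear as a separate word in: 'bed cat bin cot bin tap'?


Scanning each word for exact match 'bin':
  Word 1: 'bed' -> no
  Word 2: 'cat' -> no
  Word 3: 'bin' -> MATCH
  Word 4: 'cot' -> no
  Word 5: 'bin' -> MATCH
  Word 6: 'tap' -> no
Total matches: 2

2


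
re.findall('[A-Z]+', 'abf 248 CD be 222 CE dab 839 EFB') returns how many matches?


Pattern '[A-Z]+' finds one or more uppercase letters.
Text: 'abf 248 CD be 222 CE dab 839 EFB'
Scanning for matches:
  Match 1: 'CD'
  Match 2: 'CE'
  Match 3: 'EFB'
Total matches: 3

3


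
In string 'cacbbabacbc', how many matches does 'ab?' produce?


Pattern 'ab?' matches 'a' optionally followed by 'b'.
String: 'cacbbabacbc'
Scanning left to right for 'a' then checking next char:
  Match 1: 'a' (a not followed by b)
  Match 2: 'ab' (a followed by b)
  Match 3: 'a' (a not followed by b)
Total matches: 3

3


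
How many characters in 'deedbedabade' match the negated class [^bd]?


Negated class [^bd] matches any char NOT in {b, d}
Scanning 'deedbedabade':
  pos 0: 'd' -> no (excluded)
  pos 1: 'e' -> MATCH
  pos 2: 'e' -> MATCH
  pos 3: 'd' -> no (excluded)
  pos 4: 'b' -> no (excluded)
  pos 5: 'e' -> MATCH
  pos 6: 'd' -> no (excluded)
  pos 7: 'a' -> MATCH
  pos 8: 'b' -> no (excluded)
  pos 9: 'a' -> MATCH
  pos 10: 'd' -> no (excluded)
  pos 11: 'e' -> MATCH
Total matches: 6

6


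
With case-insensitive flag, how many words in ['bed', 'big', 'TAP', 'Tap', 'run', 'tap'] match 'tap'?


Case-insensitive matching: compare each word's lowercase form to 'tap'.
  'bed' -> lower='bed' -> no
  'big' -> lower='big' -> no
  'TAP' -> lower='tap' -> MATCH
  'Tap' -> lower='tap' -> MATCH
  'run' -> lower='run' -> no
  'tap' -> lower='tap' -> MATCH
Matches: ['TAP', 'Tap', 'tap']
Count: 3

3


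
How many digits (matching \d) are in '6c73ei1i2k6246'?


\d matches any digit 0-9.
Scanning '6c73ei1i2k6246':
  pos 0: '6' -> DIGIT
  pos 2: '7' -> DIGIT
  pos 3: '3' -> DIGIT
  pos 6: '1' -> DIGIT
  pos 8: '2' -> DIGIT
  pos 10: '6' -> DIGIT
  pos 11: '2' -> DIGIT
  pos 12: '4' -> DIGIT
  pos 13: '6' -> DIGIT
Digits found: ['6', '7', '3', '1', '2', '6', '2', '4', '6']
Total: 9

9


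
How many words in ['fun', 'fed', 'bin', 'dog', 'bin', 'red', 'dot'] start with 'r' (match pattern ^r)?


Pattern ^r anchors to start of word. Check which words begin with 'r':
  'fun' -> no
  'fed' -> no
  'bin' -> no
  'dog' -> no
  'bin' -> no
  'red' -> MATCH (starts with 'r')
  'dot' -> no
Matching words: ['red']
Count: 1

1


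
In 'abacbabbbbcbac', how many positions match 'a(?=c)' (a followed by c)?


Lookahead 'a(?=c)' matches 'a' only when followed by 'c'.
String: 'abacbabbbbcbac'
Checking each position where char is 'a':
  pos 0: 'a' -> no (next='b')
  pos 2: 'a' -> MATCH (next='c')
  pos 5: 'a' -> no (next='b')
  pos 12: 'a' -> MATCH (next='c')
Matching positions: [2, 12]
Count: 2

2


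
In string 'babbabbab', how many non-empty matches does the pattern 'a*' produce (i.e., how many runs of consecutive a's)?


Pattern 'a*' matches zero or more a's. We want non-empty runs of consecutive a's.
String: 'babbabbab'
Walking through the string to find runs of a's:
  Run 1: positions 1-1 -> 'a'
  Run 2: positions 4-4 -> 'a'
  Run 3: positions 7-7 -> 'a'
Non-empty runs found: ['a', 'a', 'a']
Count: 3

3


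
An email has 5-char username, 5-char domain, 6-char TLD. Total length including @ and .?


An email address has format: username@domain.tld
Username length: 5
'@' character: 1
Domain length: 5
'.' character: 1
TLD length: 6
Total = 5 + 1 + 5 + 1 + 6 = 18

18


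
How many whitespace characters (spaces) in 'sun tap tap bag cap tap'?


\s matches whitespace characters (spaces, tabs, etc.).
Text: 'sun tap tap bag cap tap'
This text has 6 words separated by spaces.
Number of spaces = number of words - 1 = 6 - 1 = 5

5


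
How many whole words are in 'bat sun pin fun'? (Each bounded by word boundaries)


Word boundaries (\b) mark the start/end of each word.
Text: 'bat sun pin fun'
Splitting by whitespace:
  Word 1: 'bat'
  Word 2: 'sun'
  Word 3: 'pin'
  Word 4: 'fun'
Total whole words: 4

4


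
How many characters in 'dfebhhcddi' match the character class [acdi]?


Character class [acdi] matches any of: {a, c, d, i}
Scanning string 'dfebhhcddi' character by character:
  pos 0: 'd' -> MATCH
  pos 1: 'f' -> no
  pos 2: 'e' -> no
  pos 3: 'b' -> no
  pos 4: 'h' -> no
  pos 5: 'h' -> no
  pos 6: 'c' -> MATCH
  pos 7: 'd' -> MATCH
  pos 8: 'd' -> MATCH
  pos 9: 'i' -> MATCH
Total matches: 5

5


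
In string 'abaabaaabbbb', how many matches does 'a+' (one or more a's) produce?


Pattern 'a+' matches one or more consecutive a's.
String: 'abaabaaabbbb'
Scanning for runs of a:
  Match 1: 'a' (length 1)
  Match 2: 'aa' (length 2)
  Match 3: 'aaa' (length 3)
Total matches: 3

3


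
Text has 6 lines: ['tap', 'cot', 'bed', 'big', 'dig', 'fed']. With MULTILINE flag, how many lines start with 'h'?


With MULTILINE flag, ^ matches the start of each line.
Lines: ['tap', 'cot', 'bed', 'big', 'dig', 'fed']
Checking which lines start with 'h':
  Line 1: 'tap' -> no
  Line 2: 'cot' -> no
  Line 3: 'bed' -> no
  Line 4: 'big' -> no
  Line 5: 'dig' -> no
  Line 6: 'fed' -> no
Matching lines: []
Count: 0

0


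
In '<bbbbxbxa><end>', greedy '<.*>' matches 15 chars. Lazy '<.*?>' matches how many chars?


Greedy '<.*>' tries to match as MUCH as possible.
Lazy '<.*?>' tries to match as LITTLE as possible.

String: '<bbbbxbxa><end>'
Greedy '<.*>' starts at first '<' and extends to the LAST '>': '<bbbbxbxa><end>' (15 chars)
Lazy '<.*?>' starts at first '<' and stops at the FIRST '>': '<bbbbxbxa>' (10 chars)

10


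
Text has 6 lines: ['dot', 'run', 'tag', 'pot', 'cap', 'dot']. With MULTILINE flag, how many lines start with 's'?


With MULTILINE flag, ^ matches the start of each line.
Lines: ['dot', 'run', 'tag', 'pot', 'cap', 'dot']
Checking which lines start with 's':
  Line 1: 'dot' -> no
  Line 2: 'run' -> no
  Line 3: 'tag' -> no
  Line 4: 'pot' -> no
  Line 5: 'cap' -> no
  Line 6: 'dot' -> no
Matching lines: []
Count: 0

0


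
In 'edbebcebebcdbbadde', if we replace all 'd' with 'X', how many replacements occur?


re.sub('d', 'X', text) replaces every occurrence of 'd' with 'X'.
Text: 'edbebcebebcdbbadde'
Scanning for 'd':
  pos 1: 'd' -> replacement #1
  pos 11: 'd' -> replacement #2
  pos 15: 'd' -> replacement #3
  pos 16: 'd' -> replacement #4
Total replacements: 4

4


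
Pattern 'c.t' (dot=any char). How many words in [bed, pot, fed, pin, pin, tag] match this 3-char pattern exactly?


Pattern 'c.t' means: starts with 'c', any single char, ends with 't'.
Checking each word (must be exactly 3 chars):
  'bed' (len=3): no
  'pot' (len=3): no
  'fed' (len=3): no
  'pin' (len=3): no
  'pin' (len=3): no
  'tag' (len=3): no
Matching words: []
Total: 0

0


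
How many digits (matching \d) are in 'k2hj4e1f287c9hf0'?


\d matches any digit 0-9.
Scanning 'k2hj4e1f287c9hf0':
  pos 1: '2' -> DIGIT
  pos 4: '4' -> DIGIT
  pos 6: '1' -> DIGIT
  pos 8: '2' -> DIGIT
  pos 9: '8' -> DIGIT
  pos 10: '7' -> DIGIT
  pos 12: '9' -> DIGIT
  pos 15: '0' -> DIGIT
Digits found: ['2', '4', '1', '2', '8', '7', '9', '0']
Total: 8

8


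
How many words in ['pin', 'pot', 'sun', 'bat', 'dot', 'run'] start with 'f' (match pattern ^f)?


Pattern ^f anchors to start of word. Check which words begin with 'f':
  'pin' -> no
  'pot' -> no
  'sun' -> no
  'bat' -> no
  'dot' -> no
  'run' -> no
Matching words: []
Count: 0

0


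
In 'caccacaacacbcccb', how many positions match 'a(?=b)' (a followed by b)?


Lookahead 'a(?=b)' matches 'a' only when followed by 'b'.
String: 'caccacaacacbcccb'
Checking each position where char is 'a':
  pos 1: 'a' -> no (next='c')
  pos 4: 'a' -> no (next='c')
  pos 6: 'a' -> no (next='a')
  pos 7: 'a' -> no (next='c')
  pos 9: 'a' -> no (next='c')
Matching positions: []
Count: 0

0


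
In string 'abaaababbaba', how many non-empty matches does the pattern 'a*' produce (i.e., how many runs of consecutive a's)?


Pattern 'a*' matches zero or more a's. We want non-empty runs of consecutive a's.
String: 'abaaababbaba'
Walking through the string to find runs of a's:
  Run 1: positions 0-0 -> 'a'
  Run 2: positions 2-4 -> 'aaa'
  Run 3: positions 6-6 -> 'a'
  Run 4: positions 9-9 -> 'a'
  Run 5: positions 11-11 -> 'a'
Non-empty runs found: ['a', 'aaa', 'a', 'a', 'a']
Count: 5

5


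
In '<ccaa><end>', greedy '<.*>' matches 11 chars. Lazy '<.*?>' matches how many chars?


Greedy '<.*>' tries to match as MUCH as possible.
Lazy '<.*?>' tries to match as LITTLE as possible.

String: '<ccaa><end>'
Greedy '<.*>' starts at first '<' and extends to the LAST '>': '<ccaa><end>' (11 chars)
Lazy '<.*?>' starts at first '<' and stops at the FIRST '>': '<ccaa>' (6 chars)

6


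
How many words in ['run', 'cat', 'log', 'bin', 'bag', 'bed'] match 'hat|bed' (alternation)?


Alternation 'hat|bed' matches either 'hat' or 'bed'.
Checking each word:
  'run' -> no
  'cat' -> no
  'log' -> no
  'bin' -> no
  'bag' -> no
  'bed' -> MATCH
Matches: ['bed']
Count: 1

1


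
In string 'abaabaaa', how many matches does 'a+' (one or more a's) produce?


Pattern 'a+' matches one or more consecutive a's.
String: 'abaabaaa'
Scanning for runs of a:
  Match 1: 'a' (length 1)
  Match 2: 'aa' (length 2)
  Match 3: 'aaa' (length 3)
Total matches: 3

3


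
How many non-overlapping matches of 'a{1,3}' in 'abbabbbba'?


Pattern 'a{1,3}' matches between 1 and 3 consecutive a's (greedy).
String: 'abbabbbba'
Finding runs of a's and applying greedy matching:
  Run at pos 0: 'a' (length 1)
  Run at pos 3: 'a' (length 1)
  Run at pos 8: 'a' (length 1)
Matches: ['a', 'a', 'a']
Count: 3

3
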